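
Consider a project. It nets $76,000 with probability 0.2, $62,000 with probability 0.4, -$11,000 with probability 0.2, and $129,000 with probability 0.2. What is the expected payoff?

EV = 0.2 × 76000 + 0.4 × 62000 + 0.2 × (-11000) + 0.2 × 129000 = 15200 + 24800 − 2200 + 25800 = 63600

$63,600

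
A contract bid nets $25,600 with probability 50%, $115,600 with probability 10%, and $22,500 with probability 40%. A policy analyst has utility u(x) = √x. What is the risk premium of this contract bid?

E[u] = 0.5·√25600 + 0.1·√115600 + 0.4·√22500 = 0.5·160 + 0.1·340 + 0.4·150 = 174
CE = (174)² = 30276
Risk premium = EV − CE = 33360 − 30276 = 3084

$3,084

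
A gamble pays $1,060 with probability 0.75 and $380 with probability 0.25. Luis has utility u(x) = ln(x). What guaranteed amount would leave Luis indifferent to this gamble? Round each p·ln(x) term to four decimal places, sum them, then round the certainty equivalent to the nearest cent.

E[u] = 0.75·ln(1060) + 0.25·ln(380) = 5.2245 + 1.4850 = 6.7095
CE = e^6.7095 ≈ 820.16

$820.16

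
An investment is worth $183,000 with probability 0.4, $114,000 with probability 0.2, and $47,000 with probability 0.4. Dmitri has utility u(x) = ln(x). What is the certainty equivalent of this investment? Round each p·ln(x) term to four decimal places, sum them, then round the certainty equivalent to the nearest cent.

E[u] = 0.4·ln(183000) + 0.2·ln(114000) + 0.4·ln(47000) = 4.8469 + 2.3288 + 4.3032 = 11.4789
CE = e^11.4789 ≈ 96654.69

$96,654.69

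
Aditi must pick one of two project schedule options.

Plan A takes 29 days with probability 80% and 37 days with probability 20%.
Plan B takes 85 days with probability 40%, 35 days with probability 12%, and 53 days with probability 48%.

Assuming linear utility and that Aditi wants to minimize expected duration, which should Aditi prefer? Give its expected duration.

Plan A = 0.8 × 29 + 0.2 × 37 = 23.2 + 7.4 = 30.6
Plan B = 0.4 × 85 + 0.12 × 35 + 0.48 × 53 = 34 + 4.2 + 25.44 = 63.64

Plan A (30.6 days)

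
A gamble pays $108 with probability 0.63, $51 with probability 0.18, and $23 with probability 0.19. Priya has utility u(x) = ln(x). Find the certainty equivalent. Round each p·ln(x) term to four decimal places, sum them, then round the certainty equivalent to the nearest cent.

E[u] = 0.63·ln(108) + 0.18·ln(51) + 0.19·ln(23) = 2.9497 + 0.7077 + 0.5957 = 4.2531
CE = e^4.2531 ≈ 70.32

$70.32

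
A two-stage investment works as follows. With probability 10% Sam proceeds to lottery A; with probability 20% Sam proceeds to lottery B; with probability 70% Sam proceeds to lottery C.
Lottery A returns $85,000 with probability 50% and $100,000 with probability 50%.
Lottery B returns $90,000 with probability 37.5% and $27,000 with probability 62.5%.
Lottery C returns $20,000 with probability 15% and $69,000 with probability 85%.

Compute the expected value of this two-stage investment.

$62,530

EV(A) = 0.5 × 85000 + 0.5 × 100000 = 42500 + 50000 = 92500
EV(B) = 0.375 × 90000 + 0.625 × 27000 = 33750 + 16875 = 50625
EV(C) = 0.15 × 20000 + 0.85 × 69000 = 3000 + 58650 = 61650
Overall = 0.1 × 92500 + 0.2 × 50625 + 0.7 × 61650 = 9250 + 10125 + 43155 = 62530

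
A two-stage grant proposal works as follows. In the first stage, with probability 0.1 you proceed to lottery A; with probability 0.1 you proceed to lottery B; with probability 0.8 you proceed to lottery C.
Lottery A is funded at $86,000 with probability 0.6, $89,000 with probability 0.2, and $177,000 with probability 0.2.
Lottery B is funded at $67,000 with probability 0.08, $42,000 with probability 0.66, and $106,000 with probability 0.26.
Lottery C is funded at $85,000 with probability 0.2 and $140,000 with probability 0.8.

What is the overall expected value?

EV(A) = 0.6 × 86000 + 0.2 × 89000 + 0.2 × 177000 = 51600 + 17800 + 35400 = 104800
EV(B) = 0.08 × 67000 + 0.66 × 42000 + 0.26 × 106000 = 5360 + 27720 + 27560 = 60640
EV(C) = 0.2 × 85000 + 0.8 × 140000 = 17000 + 112000 = 129000
Overall = 0.1 × 104800 + 0.1 × 60640 + 0.8 × 129000 = 10480 + 6064 + 103200 = 119744

$119,744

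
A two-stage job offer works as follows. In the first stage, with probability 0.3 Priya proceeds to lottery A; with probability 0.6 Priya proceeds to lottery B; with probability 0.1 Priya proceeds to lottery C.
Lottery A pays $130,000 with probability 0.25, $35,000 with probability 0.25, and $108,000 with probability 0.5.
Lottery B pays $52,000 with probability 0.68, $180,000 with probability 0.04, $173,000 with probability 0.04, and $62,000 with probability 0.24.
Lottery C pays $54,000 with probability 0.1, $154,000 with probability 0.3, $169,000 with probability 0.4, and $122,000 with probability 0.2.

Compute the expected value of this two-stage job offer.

EV(A) = 0.25 × 130000 + 0.25 × 35000 + 0.5 × 108000 = 32500 + 8750 + 54000 = 95250
EV(B) = 0.68 × 52000 + 0.04 × 180000 + 0.04 × 173000 + 0.24 × 62000 = 35360 + 7200 + 6920 + 14880 = 64360
EV(C) = 0.1 × 54000 + 0.3 × 154000 + 0.4 × 169000 + 0.2 × 122000 = 5400 + 46200 + 67600 + 24400 = 143600
Overall = 0.3 × 95250 + 0.6 × 64360 + 0.1 × 143600 = 28575 + 38616 + 14360 = 81551

$81,551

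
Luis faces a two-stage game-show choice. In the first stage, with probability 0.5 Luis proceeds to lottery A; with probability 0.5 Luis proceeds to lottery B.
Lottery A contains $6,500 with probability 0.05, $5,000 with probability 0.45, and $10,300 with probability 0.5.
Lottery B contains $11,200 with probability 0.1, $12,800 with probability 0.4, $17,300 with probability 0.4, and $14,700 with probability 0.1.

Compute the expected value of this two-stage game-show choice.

EV(A) = 0.05 × 6500 + 0.45 × 5000 + 0.5 × 10300 = 325 + 2250 + 5150 = 7725
EV(B) = 0.1 × 11200 + 0.4 × 12800 + 0.4 × 17300 + 0.1 × 14700 = 1120 + 5120 + 6920 + 1470 = 14630
Overall = 0.5 × 7725 + 0.5 × 14630 = 3862.5 + 7315 = 11177.5

$11,177.50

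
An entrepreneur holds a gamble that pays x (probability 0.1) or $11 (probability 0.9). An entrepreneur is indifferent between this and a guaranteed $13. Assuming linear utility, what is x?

x = $31

0.1·x + 0.9·11 = 13
0.1·x = 13 − 9.9 = 3.1
x = 3.1 / 0.1 = 31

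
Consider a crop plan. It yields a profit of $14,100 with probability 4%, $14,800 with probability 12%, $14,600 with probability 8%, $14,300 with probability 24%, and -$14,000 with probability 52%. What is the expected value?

-$340

EV = 0.04 × 14100 + 0.12 × 14800 + 0.08 × 14600 + 0.24 × 14300 + 0.52 × (-14000) = 564 + 1776 + 1168 + 3432 − 7280 = -340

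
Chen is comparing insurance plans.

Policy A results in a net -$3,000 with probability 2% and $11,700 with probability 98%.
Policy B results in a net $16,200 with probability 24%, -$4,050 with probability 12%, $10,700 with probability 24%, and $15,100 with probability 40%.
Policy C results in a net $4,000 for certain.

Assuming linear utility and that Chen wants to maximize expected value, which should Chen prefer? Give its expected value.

Policy B ($12,010)

Policy A = 0.02 × (-3000) + 0.98 × 11700 = -60 + 11466 = 11406
Policy B = 0.24 × 16200 + 0.12 × (-4050) + 0.24 × 10700 + 0.4 × 15100 = 3888 − 486 + 2568 + 6040 = 12010
Policy C: 4000 (certain)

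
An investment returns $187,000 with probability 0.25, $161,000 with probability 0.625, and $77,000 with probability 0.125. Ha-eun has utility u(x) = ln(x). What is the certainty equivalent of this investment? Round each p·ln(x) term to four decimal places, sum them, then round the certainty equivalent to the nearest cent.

E[u] = 0.25·ln(187000) + 0.625·ln(161000) + 0.125·ln(77000) = 3.0347 + 7.4932 + 1.4064 = 11.9343
CE = e^11.9343 ≈ 152405.50

$152,405.50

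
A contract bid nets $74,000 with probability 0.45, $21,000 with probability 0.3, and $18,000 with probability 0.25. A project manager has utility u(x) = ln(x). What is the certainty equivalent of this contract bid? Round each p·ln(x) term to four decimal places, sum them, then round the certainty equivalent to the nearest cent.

$35,614.21

E[u] = 0.45·ln(74000) + 0.3·ln(21000) + 0.25·ln(18000) = 5.0453 + 2.9857 + 2.4495 = 10.4805
CE = e^10.4805 ≈ 35614.21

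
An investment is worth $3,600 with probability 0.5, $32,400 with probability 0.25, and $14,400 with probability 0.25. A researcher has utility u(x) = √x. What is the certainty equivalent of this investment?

$11,025

E[u] = 0.5·√3600 + 0.25·√32400 + 0.25·√14400 = 0.5·60 + 0.25·180 + 0.25·120 = 105
CE = (105)² = 11025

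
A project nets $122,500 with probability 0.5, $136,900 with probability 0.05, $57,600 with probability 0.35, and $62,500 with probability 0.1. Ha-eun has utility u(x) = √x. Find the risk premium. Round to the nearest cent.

E[u] = 0.5·√122500 + 0.05·√136900 + 0.35·√57600 + 0.1·√62500 = 0.5·350 + 0.05·370 + 0.35·240 + 0.1·250 = 302.5
CE = (302.5)² = 91506.25
Risk premium = EV − CE = 94505 − 91506.25 = 2998.75

$2,998.75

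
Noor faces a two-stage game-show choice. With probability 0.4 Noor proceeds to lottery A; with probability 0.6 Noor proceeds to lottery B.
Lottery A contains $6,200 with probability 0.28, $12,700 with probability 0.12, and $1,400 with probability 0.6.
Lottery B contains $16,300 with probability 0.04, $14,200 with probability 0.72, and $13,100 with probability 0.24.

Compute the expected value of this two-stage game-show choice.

EV(A) = 0.28 × 6200 + 0.12 × 12700 + 0.6 × 1400 = 1736 + 1524 + 840 = 4100
EV(B) = 0.04 × 16300 + 0.72 × 14200 + 0.24 × 13100 = 652 + 10224 + 3144 = 14020
Overall = 0.4 × 4100 + 0.6 × 14020 = 1640 + 8412 = 10052

$10,052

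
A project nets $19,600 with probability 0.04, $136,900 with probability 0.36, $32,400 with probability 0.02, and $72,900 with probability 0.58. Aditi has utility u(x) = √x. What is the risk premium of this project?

E[u] = 0.04·√19600 + 0.36·√136900 + 0.02·√32400 + 0.58·√72900 = 0.04·140 + 0.36·370 + 0.02·180 + 0.58·270 = 299
CE = (299)² = 89401
Risk premium = EV − CE = 92998 − 89401 = 3597

$3,597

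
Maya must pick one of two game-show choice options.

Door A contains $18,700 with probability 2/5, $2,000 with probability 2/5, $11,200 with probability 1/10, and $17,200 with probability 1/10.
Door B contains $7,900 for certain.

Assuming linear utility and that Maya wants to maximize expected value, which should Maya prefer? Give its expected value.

Door A ($11,120)

Door A = 2/5 × 18700 + 2/5 × 2000 + 1/10 × 11200 + 1/10 × 17200 = 7480 + 800 + 1120 + 1720 = 11120
Door B: 7900 (certain)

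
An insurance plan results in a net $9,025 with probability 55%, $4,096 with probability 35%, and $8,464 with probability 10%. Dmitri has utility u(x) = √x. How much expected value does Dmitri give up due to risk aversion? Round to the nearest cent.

$212.93

E[u] = 0.55·√9025 + 0.35·√4096 + 0.1·√8464 = 0.55·95 + 0.35·64 + 0.1·92 = 83.85
CE = (83.85)² = 7030.8225
Risk premium = EV − CE = 7243.75 − 7030.8225 = 212.9275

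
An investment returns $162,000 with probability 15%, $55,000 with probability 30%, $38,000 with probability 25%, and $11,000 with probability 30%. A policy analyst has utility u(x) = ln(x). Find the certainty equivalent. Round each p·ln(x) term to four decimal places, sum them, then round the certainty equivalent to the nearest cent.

E[u] = 0.15·ln(162000) + 0.3·ln(55000) + 0.25·ln(38000) + 0.3·ln(11000) = 1.7993 + 3.2745 + 2.6363 + 2.7917 = 10.5018
CE = e^10.5018 ≈ 36380.93

$36,380.93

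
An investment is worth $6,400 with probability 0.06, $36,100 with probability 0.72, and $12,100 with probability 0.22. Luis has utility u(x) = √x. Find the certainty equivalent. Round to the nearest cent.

$27,489.64

E[u] = 0.06·√6400 + 0.72·√36100 + 0.22·√12100 = 0.06·80 + 0.72·190 + 0.22·110 = 165.8
CE = (165.8)² = 27489.64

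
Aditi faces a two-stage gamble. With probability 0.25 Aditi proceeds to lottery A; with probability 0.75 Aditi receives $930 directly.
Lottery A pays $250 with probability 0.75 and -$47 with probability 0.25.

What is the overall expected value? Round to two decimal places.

$741.44

EV(A) = 0.75 × 250 + 0.25 × (-47) = 187.5 − 11.75 = 175.75
Branch B: 930 (certain)
Overall = 0.25 × 175.75 + 0.75 × 930 = 43.9375 + 697.5 = 741.4375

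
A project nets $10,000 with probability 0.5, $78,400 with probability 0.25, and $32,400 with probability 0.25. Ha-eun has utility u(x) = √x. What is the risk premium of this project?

E[u] = 0.5·√10000 + 0.25·√78400 + 0.25·√32400 = 0.5·100 + 0.25·280 + 0.25·180 = 165
CE = (165)² = 27225
Risk premium = EV − CE = 32700 − 27225 = 5475

$5,475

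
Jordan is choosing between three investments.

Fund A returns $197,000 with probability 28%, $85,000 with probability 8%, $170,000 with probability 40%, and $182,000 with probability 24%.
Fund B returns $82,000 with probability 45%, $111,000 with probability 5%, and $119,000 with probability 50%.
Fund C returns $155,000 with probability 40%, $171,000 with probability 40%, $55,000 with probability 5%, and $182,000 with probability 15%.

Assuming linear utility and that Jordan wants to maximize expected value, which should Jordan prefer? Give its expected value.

Fund A = 0.28 × 197000 + 0.08 × 85000 + 0.4 × 170000 + 0.24 × 182000 = 55160 + 6800 + 68000 + 43680 = 173640
Fund B = 0.45 × 82000 + 0.05 × 111000 + 0.5 × 119000 = 36900 + 5550 + 59500 = 101950
Fund C = 0.4 × 155000 + 0.4 × 171000 + 0.05 × 55000 + 0.15 × 182000 = 62000 + 68400 + 2750 + 27300 = 160450

Fund A ($173,640)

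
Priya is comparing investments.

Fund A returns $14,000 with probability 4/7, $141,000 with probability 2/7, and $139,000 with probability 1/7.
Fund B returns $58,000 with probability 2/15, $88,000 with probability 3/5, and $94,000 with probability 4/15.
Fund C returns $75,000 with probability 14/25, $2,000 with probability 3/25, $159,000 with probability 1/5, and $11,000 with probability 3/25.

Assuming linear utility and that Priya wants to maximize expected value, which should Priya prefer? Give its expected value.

Fund A = 4/7 × 14000 + 2/7 × 141000 + 1/7 × 139000 = 8000 + 40285.7143 + 19857.1429 = 68142.8571
Fund B = 2/15 × 58000 + 3/5 × 88000 + 4/15 × 94000 = 7733.3333 + 52800 + 25066.6667 = 85600
Fund C = 14/25 × 75000 + 3/25 × 2000 + 1/5 × 159000 + 3/25 × 11000 = 42000 + 240 + 31800 + 1320 = 75360

Fund B ($85,600)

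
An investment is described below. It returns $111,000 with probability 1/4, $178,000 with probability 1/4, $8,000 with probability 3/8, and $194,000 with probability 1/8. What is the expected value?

$99,500

EV = 1/4 × 111000 + 1/4 × 178000 + 3/8 × 8000 + 1/8 × 194000 = 27750 + 44500 + 3000 + 24250 = 99500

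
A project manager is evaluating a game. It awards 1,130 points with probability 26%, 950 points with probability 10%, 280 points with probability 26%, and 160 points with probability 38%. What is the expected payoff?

522.4 points

EV = 0.26 × 1130 + 0.1 × 950 + 0.26 × 280 + 0.38 × 160 = 293.8 + 95 + 72.8 + 60.8 = 522.4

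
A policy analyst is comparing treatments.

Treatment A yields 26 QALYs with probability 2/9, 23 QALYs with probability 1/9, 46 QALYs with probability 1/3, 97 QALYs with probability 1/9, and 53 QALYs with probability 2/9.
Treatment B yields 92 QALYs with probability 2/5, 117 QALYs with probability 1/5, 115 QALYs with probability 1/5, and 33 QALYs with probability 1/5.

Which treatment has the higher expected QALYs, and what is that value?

Treatment B (89.8 QALYs)

Treatment A = 2/9 × 26 + 1/9 × 23 + 1/3 × 46 + 1/9 × 97 + 2/9 × 53 = 5.7778 + 2.5556 + 15.3333 + 10.7778 + 11.7778 = 46.2222
Treatment B = 2/5 × 92 + 1/5 × 117 + 1/5 × 115 + 1/5 × 33 = 36.8 + 23.4 + 23 + 6.6 = 89.8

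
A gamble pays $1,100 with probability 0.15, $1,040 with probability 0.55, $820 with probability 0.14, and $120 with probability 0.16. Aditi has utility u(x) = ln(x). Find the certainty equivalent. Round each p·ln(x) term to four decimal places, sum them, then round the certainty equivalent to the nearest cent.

E[u] = 0.15·ln(1100) + 0.55·ln(1040) + 0.14·ln(820) + 0.16·ln(120) = 1.0505 + 3.8208 + 0.9393 + 0.7660 = 6.5766
CE = e^6.5766 ≈ 718.09

$718.09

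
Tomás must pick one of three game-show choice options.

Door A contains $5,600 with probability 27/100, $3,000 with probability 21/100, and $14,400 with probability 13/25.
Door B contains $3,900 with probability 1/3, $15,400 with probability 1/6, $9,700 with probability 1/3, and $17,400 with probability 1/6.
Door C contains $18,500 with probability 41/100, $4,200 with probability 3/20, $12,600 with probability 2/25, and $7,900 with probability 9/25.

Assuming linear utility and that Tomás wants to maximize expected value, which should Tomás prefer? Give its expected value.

Door A = 27/100 × 5600 + 21/100 × 3000 + 13/25 × 14400 = 1512 + 630 + 7488 = 9630
Door B = 1/3 × 3900 + 1/6 × 15400 + 1/3 × 9700 + 1/6 × 17400 = 1300 + 2566.6667 + 3233.3333 + 2900 = 10000
Door C = 41/100 × 18500 + 3/20 × 4200 + 2/25 × 12600 + 9/25 × 7900 = 7585 + 630 + 1008 + 2844 = 12067

Door C ($12,067)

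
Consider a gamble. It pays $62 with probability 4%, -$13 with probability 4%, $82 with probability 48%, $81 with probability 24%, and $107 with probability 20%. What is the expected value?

EV = 0.04 × 62 + 0.04 × (-13) + 0.48 × 82 + 0.24 × 81 + 0.2 × 107 = 2.48 − 0.52 + 39.36 + 19.44 + 21.4 = 82.16

$82.16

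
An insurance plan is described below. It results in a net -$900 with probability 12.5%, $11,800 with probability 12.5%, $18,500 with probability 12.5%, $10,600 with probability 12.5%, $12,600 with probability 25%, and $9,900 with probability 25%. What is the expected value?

EV = 0.125 × (-900) + 0.125 × 11800 + 0.125 × 18500 + 0.125 × 10600 + 0.25 × 12600 + 0.25 × 9900 = -112.5 + 1475 + 2312.5 + 1325 + 3150 + 2475 = 10625

$10,625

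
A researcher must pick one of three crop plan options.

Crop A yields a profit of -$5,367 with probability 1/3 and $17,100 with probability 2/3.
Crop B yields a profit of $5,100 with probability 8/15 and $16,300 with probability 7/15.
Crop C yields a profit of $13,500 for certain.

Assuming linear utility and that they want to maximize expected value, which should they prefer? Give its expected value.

Crop A = 1/3 × (-5367) + 2/3 × 17100 = -1789 + 11400 = 9611
Crop B = 8/15 × 5100 + 7/15 × 16300 = 2720 + 7606.6667 = 10326.6667
Crop C: 13500 (certain)

Crop C ($13,500)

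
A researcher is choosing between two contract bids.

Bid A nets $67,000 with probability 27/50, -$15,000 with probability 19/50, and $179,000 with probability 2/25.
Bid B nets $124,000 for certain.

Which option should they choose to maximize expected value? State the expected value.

Bid B ($124,000)

Bid A = 27/50 × 67000 + 19/50 × (-15000) + 2/25 × 179000 = 36180 − 5700 + 14320 = 44800
Bid B: 124000 (certain)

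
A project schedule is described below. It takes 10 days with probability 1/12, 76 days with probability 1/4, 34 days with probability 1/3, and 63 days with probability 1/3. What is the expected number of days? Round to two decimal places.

EV = 1/12 × 10 + 1/4 × 76 + 1/3 × 34 + 1/3 × 63 = 0.8333 + 19 + 11.3333 + 21 = 52.1667

52.17 days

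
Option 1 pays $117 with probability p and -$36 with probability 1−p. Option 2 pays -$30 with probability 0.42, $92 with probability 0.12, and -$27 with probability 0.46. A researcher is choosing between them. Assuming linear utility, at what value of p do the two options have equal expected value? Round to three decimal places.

p = 0.144

EV(Option 2) = 0.42 × (-30) + 0.12 × 92 + 0.46 × (-27) = -12.6 + 11.04 − 12.42 = -13.98
p·117 + (1−p)·(-36) = -13.98
153p − 36 = -13.98
p = (-13.98 + 36) / 153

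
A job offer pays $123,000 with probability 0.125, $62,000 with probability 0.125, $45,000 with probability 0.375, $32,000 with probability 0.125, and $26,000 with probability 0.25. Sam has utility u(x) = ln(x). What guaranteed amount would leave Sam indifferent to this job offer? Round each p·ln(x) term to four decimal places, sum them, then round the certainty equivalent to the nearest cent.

E[u] = 0.125·ln(123000) + 0.125·ln(62000) + 0.375·ln(45000) + 0.125·ln(32000) + 0.25·ln(26000) = 1.4650 + 1.3794 + 4.0179 + 1.2967 + 2.5415 = 10.7005
CE = e^10.7005 ≈ 44378.04

$44,378.04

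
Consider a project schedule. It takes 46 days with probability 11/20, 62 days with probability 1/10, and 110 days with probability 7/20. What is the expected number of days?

EV = 11/20 × 46 + 1/10 × 62 + 7/20 × 110 = 25.3 + 6.2 + 38.5 = 70

70 days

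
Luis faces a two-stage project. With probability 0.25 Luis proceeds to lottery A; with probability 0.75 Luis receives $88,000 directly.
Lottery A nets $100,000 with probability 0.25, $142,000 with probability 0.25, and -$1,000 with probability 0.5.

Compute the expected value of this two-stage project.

$81,000

EV(A) = 0.25 × 100000 + 0.25 × 142000 + 0.5 × (-1000) = 25000 + 35500 − 500 = 60000
Branch B: 88000 (certain)
Overall = 0.25 × 60000 + 0.75 × 88000 = 15000 + 66000 = 81000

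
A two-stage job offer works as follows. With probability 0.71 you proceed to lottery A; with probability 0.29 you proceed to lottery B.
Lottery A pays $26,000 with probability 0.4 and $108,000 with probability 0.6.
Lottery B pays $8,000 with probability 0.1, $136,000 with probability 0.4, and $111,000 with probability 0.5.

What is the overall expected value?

$85,495

EV(A) = 0.4 × 26000 + 0.6 × 108000 = 10400 + 64800 = 75200
EV(B) = 0.1 × 8000 + 0.4 × 136000 + 0.5 × 111000 = 800 + 54400 + 55500 = 110700
Overall = 0.71 × 75200 + 0.29 × 110700 = 53392 + 32103 = 85495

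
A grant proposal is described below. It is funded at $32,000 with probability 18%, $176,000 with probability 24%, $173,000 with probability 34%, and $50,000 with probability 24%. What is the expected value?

EV = 0.18 × 32000 + 0.24 × 176000 + 0.34 × 173000 + 0.24 × 50000 = 5760 + 42240 + 58820 + 12000 = 118820

$118,820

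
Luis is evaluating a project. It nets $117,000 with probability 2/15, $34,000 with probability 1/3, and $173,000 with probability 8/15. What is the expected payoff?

EV = 2/15 × 117000 + 1/3 × 34000 + 8/15 × 173000 = 15600 + 11333.3333 + 92266.6667 = 119200

$119,200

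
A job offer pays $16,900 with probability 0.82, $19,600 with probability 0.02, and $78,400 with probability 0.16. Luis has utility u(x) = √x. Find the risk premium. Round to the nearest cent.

E[u] = 0.82·√16900 + 0.02·√19600 + 0.16·√78400 = 0.82·130 + 0.02·140 + 0.16·280 = 154.2
CE = (154.2)² = 23777.64
Risk premium = EV − CE = 26794 − 23777.64 = 3016.36

$3,016.36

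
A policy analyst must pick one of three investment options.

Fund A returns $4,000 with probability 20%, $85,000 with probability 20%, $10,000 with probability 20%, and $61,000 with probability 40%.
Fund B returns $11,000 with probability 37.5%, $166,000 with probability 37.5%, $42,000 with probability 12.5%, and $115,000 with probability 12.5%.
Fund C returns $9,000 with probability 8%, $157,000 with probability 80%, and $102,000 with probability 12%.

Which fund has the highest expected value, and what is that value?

Fund C ($138,560)

Fund A = 0.2 × 4000 + 0.2 × 85000 + 0.2 × 10000 + 0.4 × 61000 = 800 + 17000 + 2000 + 24400 = 44200
Fund B = 0.375 × 11000 + 0.375 × 166000 + 0.125 × 42000 + 0.125 × 115000 = 4125 + 62250 + 5250 + 14375 = 86000
Fund C = 0.08 × 9000 + 0.8 × 157000 + 0.12 × 102000 = 720 + 125600 + 12240 = 138560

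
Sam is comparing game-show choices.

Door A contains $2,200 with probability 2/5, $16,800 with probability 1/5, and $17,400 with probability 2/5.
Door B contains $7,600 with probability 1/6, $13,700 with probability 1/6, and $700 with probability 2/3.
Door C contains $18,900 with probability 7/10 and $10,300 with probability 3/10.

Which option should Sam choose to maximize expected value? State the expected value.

Door C ($16,320)

Door A = 2/5 × 2200 + 1/5 × 16800 + 2/5 × 17400 = 880 + 3360 + 6960 = 11200
Door B = 1/6 × 7600 + 1/6 × 13700 + 2/3 × 700 = 1266.6667 + 2283.3333 + 466.6667 = 4016.6667
Door C = 7/10 × 18900 + 3/10 × 10300 = 13230 + 3090 = 16320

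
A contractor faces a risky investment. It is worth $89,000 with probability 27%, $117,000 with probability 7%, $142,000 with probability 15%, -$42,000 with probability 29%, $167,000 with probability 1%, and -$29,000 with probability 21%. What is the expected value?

$36,920

EV = 0.27 × 89000 + 0.07 × 117000 + 0.15 × 142000 + 0.29 × (-42000) + 0.01 × 167000 + 0.21 × (-29000) = 24030 + 8190 + 21300 − 12180 + 1670 − 6090 = 36920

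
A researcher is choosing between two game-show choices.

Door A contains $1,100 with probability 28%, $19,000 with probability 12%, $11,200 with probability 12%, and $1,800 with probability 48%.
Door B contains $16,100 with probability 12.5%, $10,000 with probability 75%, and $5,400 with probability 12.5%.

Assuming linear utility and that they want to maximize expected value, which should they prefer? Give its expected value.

Door B ($10,187.50)

Door A = 0.28 × 1100 + 0.12 × 19000 + 0.12 × 11200 + 0.48 × 1800 = 308 + 2280 + 1344 + 864 = 4796
Door B = 0.125 × 16100 + 0.75 × 10000 + 0.125 × 5400 = 2012.5 + 7500 + 675 = 10187.5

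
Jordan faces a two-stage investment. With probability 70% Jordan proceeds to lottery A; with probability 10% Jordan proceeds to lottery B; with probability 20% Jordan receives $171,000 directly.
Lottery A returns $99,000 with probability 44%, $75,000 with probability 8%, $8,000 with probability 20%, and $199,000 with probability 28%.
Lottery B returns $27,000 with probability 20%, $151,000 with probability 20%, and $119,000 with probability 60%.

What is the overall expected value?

$119,716

EV(A) = 0.44 × 99000 + 0.08 × 75000 + 0.2 × 8000 + 0.28 × 199000 = 43560 + 6000 + 1600 + 55720 = 106880
EV(B) = 0.2 × 27000 + 0.2 × 151000 + 0.6 × 119000 = 5400 + 30200 + 71400 = 107000
Branch C: 171000 (certain)
Overall = 0.7 × 106880 + 0.1 × 107000 + 0.2 × 171000 = 74816 + 10700 + 34200 = 119716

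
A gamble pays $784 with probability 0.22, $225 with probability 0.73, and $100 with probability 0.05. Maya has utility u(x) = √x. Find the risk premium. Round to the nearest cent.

E[u] = 0.22·√784 + 0.73·√225 + 0.05·√100 = 0.22·28 + 0.73·15 + 0.05·10 = 17.61
CE = (17.61)² = 310.1121
Risk premium = EV − CE = 341.73 − 310.1121 = 31.6179

$31.62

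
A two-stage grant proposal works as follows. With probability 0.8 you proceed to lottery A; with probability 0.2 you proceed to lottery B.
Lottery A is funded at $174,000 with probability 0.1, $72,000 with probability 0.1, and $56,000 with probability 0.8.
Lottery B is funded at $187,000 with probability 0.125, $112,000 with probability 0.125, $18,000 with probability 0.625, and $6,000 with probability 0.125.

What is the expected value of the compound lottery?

$65,395

EV(A) = 0.1 × 174000 + 0.1 × 72000 + 0.8 × 56000 = 17400 + 7200 + 44800 = 69400
EV(B) = 0.125 × 187000 + 0.125 × 112000 + 0.625 × 18000 + 0.125 × 6000 = 23375 + 14000 + 11250 + 750 = 49375
Overall = 0.8 × 69400 + 0.2 × 49375 = 55520 + 9875 = 65395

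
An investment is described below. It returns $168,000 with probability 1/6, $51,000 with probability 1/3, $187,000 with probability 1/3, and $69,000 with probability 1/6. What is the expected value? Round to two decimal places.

EV = 1/6 × 168000 + 1/3 × 51000 + 1/3 × 187000 + 1/6 × 69000 = 28000 + 17000 + 62333.3333 + 11500 = 118833.3333

$118,833.33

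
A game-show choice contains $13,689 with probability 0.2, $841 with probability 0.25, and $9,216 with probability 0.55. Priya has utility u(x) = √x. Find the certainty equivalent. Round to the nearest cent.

$6,963.90

E[u] = 0.2·√13689 + 0.25·√841 + 0.55·√9216 = 0.2·117 + 0.25·29 + 0.55·96 = 83.45
CE = (83.45)² = 6963.9025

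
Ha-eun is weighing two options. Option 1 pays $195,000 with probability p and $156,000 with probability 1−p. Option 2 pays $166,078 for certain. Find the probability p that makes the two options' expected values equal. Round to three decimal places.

p = 0.258

p·195000 + (1−p)·156000 = 166078
39000p + 156000 = 166078
p = (166078 − 156000) / 39000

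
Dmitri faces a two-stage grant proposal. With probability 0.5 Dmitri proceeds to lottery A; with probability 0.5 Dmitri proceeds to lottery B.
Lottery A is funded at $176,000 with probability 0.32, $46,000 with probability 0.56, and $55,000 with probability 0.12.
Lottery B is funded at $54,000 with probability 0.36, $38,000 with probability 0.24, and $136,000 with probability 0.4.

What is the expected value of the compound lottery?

EV(A) = 0.32 × 176000 + 0.56 × 46000 + 0.12 × 55000 = 56320 + 25760 + 6600 = 88680
EV(B) = 0.36 × 54000 + 0.24 × 38000 + 0.4 × 136000 = 19440 + 9120 + 54400 = 82960
Overall = 0.5 × 88680 + 0.5 × 82960 = 44340 + 41480 = 85820

$85,820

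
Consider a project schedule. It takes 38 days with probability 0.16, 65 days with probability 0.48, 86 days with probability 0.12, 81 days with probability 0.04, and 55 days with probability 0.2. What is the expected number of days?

EV = 0.16 × 38 + 0.48 × 65 + 0.12 × 86 + 0.04 × 81 + 0.2 × 55 = 6.08 + 31.2 + 10.32 + 3.24 + 11 = 61.84

61.84 days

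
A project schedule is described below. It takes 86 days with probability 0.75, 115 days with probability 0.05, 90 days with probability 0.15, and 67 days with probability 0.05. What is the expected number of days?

87.1 days

EV = 0.75 × 86 + 0.05 × 115 + 0.15 × 90 + 0.05 × 67 = 64.5 + 5.75 + 13.5 + 3.35 = 87.1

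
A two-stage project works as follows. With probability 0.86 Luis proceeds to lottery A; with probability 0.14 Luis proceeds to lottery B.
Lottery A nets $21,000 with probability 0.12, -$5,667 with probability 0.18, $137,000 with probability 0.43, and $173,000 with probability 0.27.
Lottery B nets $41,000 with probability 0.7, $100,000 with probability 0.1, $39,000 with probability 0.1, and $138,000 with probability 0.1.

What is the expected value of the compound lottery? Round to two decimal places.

EV(A) = 0.12 × 21000 + 0.18 × (-5667) + 0.43 × 137000 + 0.27 × 173000 = 2520 − 1020.06 + 58910 + 46710 = 107119.94
EV(B) = 0.7 × 41000 + 0.1 × 100000 + 0.1 × 39000 + 0.1 × 138000 = 28700 + 10000 + 3900 + 13800 = 56400
Overall = 0.86 × 107119.94 + 0.14 × 56400 = 92123.1484 + 7896 = 100019.1484

$100,019.15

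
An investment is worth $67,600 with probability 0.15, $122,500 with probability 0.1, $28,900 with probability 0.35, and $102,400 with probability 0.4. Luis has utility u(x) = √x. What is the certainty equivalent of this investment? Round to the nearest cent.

E[u] = 0.15·√67600 + 0.1·√122500 + 0.35·√28900 + 0.4·√102400 = 0.15·260 + 0.1·350 + 0.35·170 + 0.4·320 = 261.5
CE = (261.5)² = 68382.25

$68,382.25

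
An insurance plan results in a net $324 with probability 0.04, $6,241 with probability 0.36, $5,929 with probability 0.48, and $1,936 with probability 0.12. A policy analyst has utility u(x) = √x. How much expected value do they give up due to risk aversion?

E[u] = 0.04·√324 + 0.36·√6241 + 0.48·√5929 + 0.12·√1936 = 0.04·18 + 0.36·79 + 0.48·77 + 0.12·44 = 71.4
CE = (71.4)² = 5097.96
Risk premium = EV − CE = 5337.96 − 5097.96 = 240

$240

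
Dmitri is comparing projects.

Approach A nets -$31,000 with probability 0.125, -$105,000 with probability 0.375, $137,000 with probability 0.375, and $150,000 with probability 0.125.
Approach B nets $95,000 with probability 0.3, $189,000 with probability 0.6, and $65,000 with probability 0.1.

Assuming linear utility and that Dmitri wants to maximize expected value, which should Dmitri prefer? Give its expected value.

Approach B ($148,400)

Approach A = 0.125 × (-31000) + 0.375 × (-105000) + 0.375 × 137000 + 0.125 × 150000 = -3875 − 39375 + 51375 + 18750 = 26875
Approach B = 0.3 × 95000 + 0.6 × 189000 + 0.1 × 65000 = 28500 + 113400 + 6500 = 148400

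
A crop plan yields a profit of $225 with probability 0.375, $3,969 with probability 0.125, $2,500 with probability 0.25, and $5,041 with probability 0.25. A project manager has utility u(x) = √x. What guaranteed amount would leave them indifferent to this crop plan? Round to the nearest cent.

E[u] = 0.375·√225 + 0.125·√3969 + 0.25·√2500 + 0.25·√5041 = 0.375·15 + 0.125·63 + 0.25·50 + 0.25·71 = 43.75
CE = (43.75)² = 1914.0625

$1,914.06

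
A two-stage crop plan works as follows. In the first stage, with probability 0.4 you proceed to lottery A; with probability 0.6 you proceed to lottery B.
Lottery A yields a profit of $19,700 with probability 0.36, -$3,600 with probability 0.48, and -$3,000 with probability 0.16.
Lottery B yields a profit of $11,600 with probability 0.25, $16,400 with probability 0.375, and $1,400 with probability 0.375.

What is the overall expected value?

EV(A) = 0.36 × 19700 + 0.48 × (-3600) + 0.16 × (-3000) = 7092 − 1728 − 480 = 4884
EV(B) = 0.25 × 11600 + 0.375 × 16400 + 0.375 × 1400 = 2900 + 6150 + 525 = 9575
Overall = 0.4 × 4884 + 0.6 × 9575 = 1953.6 + 5745 = 7698.6

$7,698.60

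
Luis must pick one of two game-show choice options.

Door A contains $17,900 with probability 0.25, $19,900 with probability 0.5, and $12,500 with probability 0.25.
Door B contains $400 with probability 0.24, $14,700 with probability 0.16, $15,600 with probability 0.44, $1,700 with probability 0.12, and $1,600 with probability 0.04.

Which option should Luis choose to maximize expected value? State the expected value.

Door A ($17,550)

Door A = 0.25 × 17900 + 0.5 × 19900 + 0.25 × 12500 = 4475 + 9950 + 3125 = 17550
Door B = 0.24 × 400 + 0.16 × 14700 + 0.44 × 15600 + 0.12 × 1700 + 0.04 × 1600 = 96 + 2352 + 6864 + 204 + 64 = 9580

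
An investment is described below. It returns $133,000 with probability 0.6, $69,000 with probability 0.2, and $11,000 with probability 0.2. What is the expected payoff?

$95,800

EV = 0.6 × 133000 + 0.2 × 69000 + 0.2 × 11000 = 79800 + 13800 + 2200 = 95800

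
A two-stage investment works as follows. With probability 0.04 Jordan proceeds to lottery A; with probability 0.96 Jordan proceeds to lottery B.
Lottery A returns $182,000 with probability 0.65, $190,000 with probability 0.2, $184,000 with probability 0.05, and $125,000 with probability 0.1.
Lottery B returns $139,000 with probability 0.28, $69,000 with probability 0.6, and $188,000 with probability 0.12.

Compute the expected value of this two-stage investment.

$105,884.80

EV(A) = 0.65 × 182000 + 0.2 × 190000 + 0.05 × 184000 + 0.1 × 125000 = 118300 + 38000 + 9200 + 12500 = 178000
EV(B) = 0.28 × 139000 + 0.6 × 69000 + 0.12 × 188000 = 38920 + 41400 + 22560 = 102880
Overall = 0.04 × 178000 + 0.96 × 102880 = 7120 + 98764.8 = 105884.8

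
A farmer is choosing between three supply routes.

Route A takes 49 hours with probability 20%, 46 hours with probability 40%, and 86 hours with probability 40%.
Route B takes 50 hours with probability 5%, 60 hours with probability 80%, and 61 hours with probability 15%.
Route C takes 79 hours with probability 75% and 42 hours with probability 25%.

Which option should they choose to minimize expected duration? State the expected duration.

Route B (59.65 hours)

Route A = 0.2 × 49 + 0.4 × 46 + 0.4 × 86 = 9.8 + 18.4 + 34.4 = 62.6
Route B = 0.05 × 50 + 0.8 × 60 + 0.15 × 61 = 2.5 + 48 + 9.15 = 59.65
Route C = 0.75 × 79 + 0.25 × 42 = 59.25 + 10.5 = 69.75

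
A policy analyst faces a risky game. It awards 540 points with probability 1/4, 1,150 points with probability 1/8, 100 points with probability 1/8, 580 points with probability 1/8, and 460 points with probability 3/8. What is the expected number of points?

536.25 points

EV = 1/4 × 540 + 1/8 × 1150 + 1/8 × 100 + 1/8 × 580 + 3/8 × 460 = 135 + 143.75 + 12.5 + 72.5 + 172.5 = 536.25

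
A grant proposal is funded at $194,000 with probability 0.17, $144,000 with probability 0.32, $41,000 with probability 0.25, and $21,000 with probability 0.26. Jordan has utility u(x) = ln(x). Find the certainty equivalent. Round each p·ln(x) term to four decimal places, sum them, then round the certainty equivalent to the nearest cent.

E[u] = 0.17·ln(194000) + 0.32·ln(144000) + 0.25·ln(41000) + 0.26·ln(21000) = 2.0699 + 3.8008 + 2.6553 + 2.5876 = 11.1136
CE = e^11.1136 ≈ 67077.24

$67,077.24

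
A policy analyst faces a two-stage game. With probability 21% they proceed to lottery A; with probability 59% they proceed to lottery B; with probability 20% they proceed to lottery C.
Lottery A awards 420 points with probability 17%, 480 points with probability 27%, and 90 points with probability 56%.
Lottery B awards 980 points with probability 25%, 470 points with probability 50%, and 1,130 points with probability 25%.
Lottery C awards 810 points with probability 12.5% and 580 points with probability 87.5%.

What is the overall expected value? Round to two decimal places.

EV(A) = 0.17 × 420 + 0.27 × 480 + 0.56 × 90 = 71.4 + 129.6 + 50.4 = 251.4
EV(B) = 0.25 × 980 + 0.5 × 470 + 0.25 × 1130 = 245 + 235 + 282.5 = 762.5
EV(C) = 0.125 × 810 + 0.875 × 580 = 101.25 + 507.5 = 608.75
Overall = 0.21 × 251.4 + 0.59 × 762.5 + 0.2 × 608.75 = 52.794 + 449.875 + 121.75 = 624.419

624.42 points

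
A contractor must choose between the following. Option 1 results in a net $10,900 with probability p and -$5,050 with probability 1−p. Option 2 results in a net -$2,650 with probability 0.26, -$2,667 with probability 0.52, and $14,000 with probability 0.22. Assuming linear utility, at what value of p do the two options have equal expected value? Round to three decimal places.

p = 0.380

EV(Option 2) = 0.26 × (-2650) + 0.52 × (-2667) + 0.22 × 14000 = -689 − 1386.84 + 3080 = 1004.16
p·10900 + (1−p)·(-5050) = 1004.16
15950p − 5050 = 1004.16
p = (1004.16 + 5050) / 15950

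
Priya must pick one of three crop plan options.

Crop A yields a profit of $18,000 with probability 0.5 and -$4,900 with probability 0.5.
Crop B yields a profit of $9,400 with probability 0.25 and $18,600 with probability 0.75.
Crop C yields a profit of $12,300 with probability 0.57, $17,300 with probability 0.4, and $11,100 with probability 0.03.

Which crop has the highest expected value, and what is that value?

Crop A = 0.5 × 18000 + 0.5 × (-4900) = 9000 − 2450 = 6550
Crop B = 0.25 × 9400 + 0.75 × 18600 = 2350 + 13950 = 16300
Crop C = 0.57 × 12300 + 0.4 × 17300 + 0.03 × 11100 = 7011 + 6920 + 333 = 14264

Crop B ($16,300)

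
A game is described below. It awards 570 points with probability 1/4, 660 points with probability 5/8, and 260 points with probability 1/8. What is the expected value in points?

EV = 1/4 × 570 + 5/8 × 660 + 1/8 × 260 = 142.5 + 412.5 + 32.5 = 587.5

587.5 points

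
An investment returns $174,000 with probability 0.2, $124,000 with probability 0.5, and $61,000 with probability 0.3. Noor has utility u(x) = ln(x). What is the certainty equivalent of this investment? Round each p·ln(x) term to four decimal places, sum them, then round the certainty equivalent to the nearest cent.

$107,258.81

E[u] = 0.2·ln(174000) + 0.5·ln(124000) + 0.3·ln(61000) = 2.4134 + 5.8640 + 3.3056 = 11.5830
CE = e^11.5830 ≈ 107258.81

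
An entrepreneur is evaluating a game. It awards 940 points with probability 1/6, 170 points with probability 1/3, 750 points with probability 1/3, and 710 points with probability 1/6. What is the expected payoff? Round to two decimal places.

EV = 1/6 × 940 + 1/3 × 170 + 1/3 × 750 + 1/6 × 710 = 156.6667 + 56.6667 + 250 + 118.3333 = 581.6667

581.67 points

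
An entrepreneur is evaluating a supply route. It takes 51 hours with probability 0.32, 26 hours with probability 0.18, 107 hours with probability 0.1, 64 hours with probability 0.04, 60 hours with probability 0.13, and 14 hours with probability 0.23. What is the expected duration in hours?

EV = 0.32 × 51 + 0.18 × 26 + 0.1 × 107 + 0.04 × 64 + 0.13 × 60 + 0.23 × 14 = 16.32 + 4.68 + 10.7 + 2.56 + 7.8 + 3.22 = 45.28

45.28 hours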